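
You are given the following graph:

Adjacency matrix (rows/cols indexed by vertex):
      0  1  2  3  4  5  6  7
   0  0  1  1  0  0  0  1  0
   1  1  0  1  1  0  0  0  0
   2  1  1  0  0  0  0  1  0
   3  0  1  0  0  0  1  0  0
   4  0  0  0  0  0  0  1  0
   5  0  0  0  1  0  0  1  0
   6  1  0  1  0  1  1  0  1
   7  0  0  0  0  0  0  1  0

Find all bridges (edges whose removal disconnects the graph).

A bridge is an edge whose removal increases the number of connected components.
Bridges found: (4,6), (6,7)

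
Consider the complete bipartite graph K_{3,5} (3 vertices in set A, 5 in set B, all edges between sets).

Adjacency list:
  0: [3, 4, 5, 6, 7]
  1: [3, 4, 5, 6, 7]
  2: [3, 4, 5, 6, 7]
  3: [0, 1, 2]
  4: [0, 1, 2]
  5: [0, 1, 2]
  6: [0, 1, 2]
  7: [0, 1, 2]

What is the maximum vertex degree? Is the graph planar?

Set-A vertices have degree 5; set-B vertices have degree 3. Maximum degree = max(3,5) = 5.
K_{3,5} contains K_{3,3} as a subgraph (since both sides have >= 3 vertices); by Kuratowski's theorem it is not planar.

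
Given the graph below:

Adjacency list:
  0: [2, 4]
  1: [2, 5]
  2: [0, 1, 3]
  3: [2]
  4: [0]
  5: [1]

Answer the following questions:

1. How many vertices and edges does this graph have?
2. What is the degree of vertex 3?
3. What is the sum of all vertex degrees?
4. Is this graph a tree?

Count: 6 vertices, 5 edges.
Vertex 3 has neighbors [2], degree = 1.
Handshaking lemma: 2 * 5 = 10.
A graph is a tree iff it is connected and has exactly n-1 edges. This graph is connected (all 6 vertices in one component) and has 6-1 = 5 edges. It is a tree.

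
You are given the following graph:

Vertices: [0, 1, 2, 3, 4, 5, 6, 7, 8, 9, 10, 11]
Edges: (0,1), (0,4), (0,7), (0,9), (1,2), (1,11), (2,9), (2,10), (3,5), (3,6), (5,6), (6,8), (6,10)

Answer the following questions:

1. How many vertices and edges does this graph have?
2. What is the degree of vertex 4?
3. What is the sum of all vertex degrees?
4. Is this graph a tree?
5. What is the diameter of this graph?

Count: 12 vertices, 13 edges.
Vertex 4 has neighbors [0], degree = 1.
Handshaking lemma: 2 * 13 = 26.
A tree on 12 vertices has 11 edges. This graph has 13 edges (2 extra). Not a tree.
Diameter (longest shortest path) = 6.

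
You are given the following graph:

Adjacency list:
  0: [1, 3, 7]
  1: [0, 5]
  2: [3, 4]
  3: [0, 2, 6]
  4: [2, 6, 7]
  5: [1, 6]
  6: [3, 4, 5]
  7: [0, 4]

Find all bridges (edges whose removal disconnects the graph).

No bridges found. The graph is 2-edge-connected (no single edge removal disconnects it).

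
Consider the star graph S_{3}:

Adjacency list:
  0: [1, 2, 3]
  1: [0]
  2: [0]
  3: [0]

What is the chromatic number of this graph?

S_{3} has one hub adjacent to 3 leaves; leaves are pairwise non-adjacent.
Color the hub 0 and every leaf 1.
Chromatic number = 2.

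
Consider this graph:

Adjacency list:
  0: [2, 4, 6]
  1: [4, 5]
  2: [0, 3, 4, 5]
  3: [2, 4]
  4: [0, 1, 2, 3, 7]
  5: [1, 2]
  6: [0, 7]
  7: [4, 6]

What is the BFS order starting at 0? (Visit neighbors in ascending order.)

BFS from vertex 0 (neighbors processed in ascending order):
Visit order: 0, 2, 4, 6, 3, 5, 1, 7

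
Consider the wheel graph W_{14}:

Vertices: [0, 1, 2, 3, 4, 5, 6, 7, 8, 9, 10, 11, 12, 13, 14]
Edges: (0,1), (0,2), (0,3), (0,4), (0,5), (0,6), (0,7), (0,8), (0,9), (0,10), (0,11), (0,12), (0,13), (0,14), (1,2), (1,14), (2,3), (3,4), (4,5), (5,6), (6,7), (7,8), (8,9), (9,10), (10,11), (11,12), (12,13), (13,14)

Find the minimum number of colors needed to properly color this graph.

W_{14} = C_{14} plus a hub adjacent to every cycle vertex.
The outer cycle needs 2 colors (even cycle); the hub is adjacent to all of them so needs a fresh color.
Chromatic number = 2 + 1 = 3.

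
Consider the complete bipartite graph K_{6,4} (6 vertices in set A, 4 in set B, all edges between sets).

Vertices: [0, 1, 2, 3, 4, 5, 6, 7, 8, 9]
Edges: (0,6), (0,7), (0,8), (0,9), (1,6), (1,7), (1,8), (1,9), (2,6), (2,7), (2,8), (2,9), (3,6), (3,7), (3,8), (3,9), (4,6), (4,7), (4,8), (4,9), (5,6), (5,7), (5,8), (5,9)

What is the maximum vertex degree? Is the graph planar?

Set-A vertices have degree 4; set-B vertices have degree 6. Maximum degree = max(6,4) = 6.
K_{6,4} contains K_{3,3} as a subgraph (since both sides have >= 3 vertices); by Kuratowski's theorem it is not planar.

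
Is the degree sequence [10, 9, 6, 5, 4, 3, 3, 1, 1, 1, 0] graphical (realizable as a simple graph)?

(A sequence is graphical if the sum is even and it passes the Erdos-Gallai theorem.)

Sum of degrees = 43. Sum is odd, so the sequence is NOT graphical.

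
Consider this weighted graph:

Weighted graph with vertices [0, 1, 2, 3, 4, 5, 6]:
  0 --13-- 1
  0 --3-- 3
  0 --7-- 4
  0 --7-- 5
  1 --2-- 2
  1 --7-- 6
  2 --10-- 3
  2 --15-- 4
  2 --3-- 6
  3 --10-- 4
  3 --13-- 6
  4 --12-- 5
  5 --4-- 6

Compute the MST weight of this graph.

Applying Kruskal's algorithm (sort edges by weight, add if no cycle):
  Add (1,2) w=2
  Add (0,3) w=3
  Add (2,6) w=3
  Add (5,6) w=4
  Add (0,5) w=7
  Add (0,4) w=7
  Skip (1,6) w=7 (creates cycle)
  Skip (2,3) w=10 (creates cycle)
  Skip (3,4) w=10 (creates cycle)
  Skip (4,5) w=12 (creates cycle)
  Skip (0,1) w=13 (creates cycle)
  Skip (3,6) w=13 (creates cycle)
  Skip (2,4) w=15 (creates cycle)
MST weight = 26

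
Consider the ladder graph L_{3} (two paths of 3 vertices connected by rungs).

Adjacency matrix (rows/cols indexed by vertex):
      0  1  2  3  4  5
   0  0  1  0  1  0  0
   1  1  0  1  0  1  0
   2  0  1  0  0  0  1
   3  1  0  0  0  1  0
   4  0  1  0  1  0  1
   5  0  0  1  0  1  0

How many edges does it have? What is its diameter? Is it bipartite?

Ladder graph L_{3}: 3 rungs + 2 * (3-1) path edges = 3 + 4 = 7 edges.
Diameter = 3.
Ladder graphs are bipartite (alternating coloring along each path).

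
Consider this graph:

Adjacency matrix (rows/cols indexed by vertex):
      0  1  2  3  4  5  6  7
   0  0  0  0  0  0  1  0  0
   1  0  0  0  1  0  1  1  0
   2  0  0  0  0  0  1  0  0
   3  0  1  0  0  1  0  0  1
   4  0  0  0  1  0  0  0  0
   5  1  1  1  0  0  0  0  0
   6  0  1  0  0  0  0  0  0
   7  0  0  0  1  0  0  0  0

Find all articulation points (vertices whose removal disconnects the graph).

An articulation point is a vertex whose removal disconnects the graph.
Articulation points: [1, 3, 5]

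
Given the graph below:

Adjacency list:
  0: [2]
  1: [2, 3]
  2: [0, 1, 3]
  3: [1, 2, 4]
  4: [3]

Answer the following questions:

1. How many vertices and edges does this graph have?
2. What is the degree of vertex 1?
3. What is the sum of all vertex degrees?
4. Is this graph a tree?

Count: 5 vertices, 5 edges.
Vertex 1 has neighbors [2, 3], degree = 2.
Handshaking lemma: 2 * 5 = 10.
A tree on 5 vertices has 4 edges. This graph has 5 edges (1 extra). Not a tree.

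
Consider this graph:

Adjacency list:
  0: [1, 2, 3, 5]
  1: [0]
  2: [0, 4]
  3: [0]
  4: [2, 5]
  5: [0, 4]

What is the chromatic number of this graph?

The graph has a maximum clique of size 2 (lower bound on chromatic number).
A valid 2-coloring: {0: 0, 1: 1, 2: 1, 3: 1, 4: 0, 5: 1}.
Chromatic number = 2.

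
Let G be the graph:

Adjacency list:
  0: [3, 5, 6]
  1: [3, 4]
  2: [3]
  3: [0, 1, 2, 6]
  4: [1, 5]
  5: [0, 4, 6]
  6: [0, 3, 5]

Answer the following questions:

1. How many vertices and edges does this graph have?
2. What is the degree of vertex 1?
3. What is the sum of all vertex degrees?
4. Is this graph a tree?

Count: 7 vertices, 9 edges.
Vertex 1 has neighbors [3, 4], degree = 2.
Handshaking lemma: 2 * 9 = 18.
A tree on 7 vertices has 6 edges. This graph has 9 edges (3 extra). Not a tree.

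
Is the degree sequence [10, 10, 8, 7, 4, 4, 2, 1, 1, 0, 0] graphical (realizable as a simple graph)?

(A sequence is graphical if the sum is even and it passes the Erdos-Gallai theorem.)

Sum of degrees = 47. Sum is odd, so the sequence is NOT graphical.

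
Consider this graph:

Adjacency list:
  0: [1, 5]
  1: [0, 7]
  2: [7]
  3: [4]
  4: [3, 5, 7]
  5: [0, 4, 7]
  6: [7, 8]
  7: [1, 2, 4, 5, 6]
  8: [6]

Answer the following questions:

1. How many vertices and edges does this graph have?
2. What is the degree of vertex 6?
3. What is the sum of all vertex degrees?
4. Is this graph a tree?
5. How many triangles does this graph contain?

Count: 9 vertices, 10 edges.
Vertex 6 has neighbors [7, 8], degree = 2.
Handshaking lemma: 2 * 10 = 20.
A tree on 9 vertices has 8 edges. This graph has 10 edges (2 extra). Not a tree.
Number of triangles = 1.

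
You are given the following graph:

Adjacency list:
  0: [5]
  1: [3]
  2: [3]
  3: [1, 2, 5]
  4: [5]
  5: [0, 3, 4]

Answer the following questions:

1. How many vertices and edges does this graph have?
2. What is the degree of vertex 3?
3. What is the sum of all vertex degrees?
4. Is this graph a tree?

Count: 6 vertices, 5 edges.
Vertex 3 has neighbors [1, 2, 5], degree = 3.
Handshaking lemma: 2 * 5 = 10.
A graph is a tree iff it is connected and has exactly n-1 edges. This graph is connected (all 6 vertices in one component) and has 6-1 = 5 edges. It is a tree.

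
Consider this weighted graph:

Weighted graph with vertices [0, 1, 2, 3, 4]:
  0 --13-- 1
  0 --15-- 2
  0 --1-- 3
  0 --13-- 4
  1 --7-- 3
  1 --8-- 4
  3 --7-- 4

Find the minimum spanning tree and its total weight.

Applying Kruskal's algorithm (sort edges by weight, add if no cycle):
  Add (0,3) w=1
  Add (1,3) w=7
  Add (3,4) w=7
  Skip (1,4) w=8 (creates cycle)
  Skip (0,4) w=13 (creates cycle)
  Skip (0,1) w=13 (creates cycle)
  Add (0,2) w=15
MST weight = 30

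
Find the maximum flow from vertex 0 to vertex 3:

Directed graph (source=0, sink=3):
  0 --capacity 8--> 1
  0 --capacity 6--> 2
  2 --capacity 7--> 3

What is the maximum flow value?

Computing max flow:
  Flow on (0->2): 6/6
  Flow on (2->3): 6/7
Maximum flow = 6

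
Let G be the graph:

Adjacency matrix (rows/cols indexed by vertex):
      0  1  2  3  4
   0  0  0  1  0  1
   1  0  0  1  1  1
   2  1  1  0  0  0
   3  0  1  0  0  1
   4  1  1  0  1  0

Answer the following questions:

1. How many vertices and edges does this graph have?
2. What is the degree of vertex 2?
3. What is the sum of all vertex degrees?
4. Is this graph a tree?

Count: 5 vertices, 6 edges.
Vertex 2 has neighbors [0, 1], degree = 2.
Handshaking lemma: 2 * 6 = 12.
A tree on 5 vertices has 4 edges. This graph has 6 edges (2 extra). Not a tree.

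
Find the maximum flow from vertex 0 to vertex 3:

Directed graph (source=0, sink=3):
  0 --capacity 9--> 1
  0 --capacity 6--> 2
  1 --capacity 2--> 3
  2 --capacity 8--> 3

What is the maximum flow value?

Computing max flow:
  Flow on (0->1): 2/9
  Flow on (0->2): 6/6
  Flow on (1->3): 2/2
  Flow on (2->3): 6/8
Maximum flow = 8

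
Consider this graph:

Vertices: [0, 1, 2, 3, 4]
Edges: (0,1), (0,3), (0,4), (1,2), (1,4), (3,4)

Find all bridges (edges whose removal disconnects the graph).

A bridge is an edge whose removal increases the number of connected components.
Bridges found: (1,2)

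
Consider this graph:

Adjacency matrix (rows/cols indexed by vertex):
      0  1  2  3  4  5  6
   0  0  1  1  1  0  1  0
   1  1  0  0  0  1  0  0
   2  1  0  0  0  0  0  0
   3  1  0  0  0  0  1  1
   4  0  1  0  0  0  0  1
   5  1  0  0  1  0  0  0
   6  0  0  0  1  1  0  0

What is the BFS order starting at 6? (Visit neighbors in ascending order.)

BFS from vertex 6 (neighbors processed in ascending order):
Visit order: 6, 3, 4, 0, 5, 1, 2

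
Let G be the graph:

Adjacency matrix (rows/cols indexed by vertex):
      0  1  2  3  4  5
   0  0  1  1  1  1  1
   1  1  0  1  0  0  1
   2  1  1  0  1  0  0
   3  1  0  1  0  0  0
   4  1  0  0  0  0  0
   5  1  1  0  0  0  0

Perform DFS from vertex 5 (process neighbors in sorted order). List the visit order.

DFS from vertex 5 (neighbors processed in ascending order):
Visit order: 5, 0, 1, 2, 3, 4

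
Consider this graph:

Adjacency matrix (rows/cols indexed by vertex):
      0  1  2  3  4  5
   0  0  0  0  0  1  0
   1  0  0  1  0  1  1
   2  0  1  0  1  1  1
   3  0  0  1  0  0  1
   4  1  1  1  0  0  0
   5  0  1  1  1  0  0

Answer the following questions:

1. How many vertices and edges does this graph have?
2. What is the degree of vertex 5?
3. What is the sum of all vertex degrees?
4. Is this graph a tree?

Count: 6 vertices, 8 edges.
Vertex 5 has neighbors [1, 2, 3], degree = 3.
Handshaking lemma: 2 * 8 = 16.
A tree on 6 vertices has 5 edges. This graph has 8 edges (3 extra). Not a tree.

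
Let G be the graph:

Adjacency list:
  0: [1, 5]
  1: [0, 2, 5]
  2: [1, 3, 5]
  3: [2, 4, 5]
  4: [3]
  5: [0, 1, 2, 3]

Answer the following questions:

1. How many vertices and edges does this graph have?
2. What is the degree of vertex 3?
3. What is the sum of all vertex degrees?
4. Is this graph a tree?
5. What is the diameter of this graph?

Count: 6 vertices, 8 edges.
Vertex 3 has neighbors [2, 4, 5], degree = 3.
Handshaking lemma: 2 * 8 = 16.
A tree on 6 vertices has 5 edges. This graph has 8 edges (3 extra). Not a tree.
Diameter (longest shortest path) = 3.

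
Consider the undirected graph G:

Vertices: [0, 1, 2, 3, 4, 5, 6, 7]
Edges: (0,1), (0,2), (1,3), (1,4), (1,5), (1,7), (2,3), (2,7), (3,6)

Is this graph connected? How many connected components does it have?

Checking connectivity: the graph has 1 connected component(s).
All vertices are reachable from each other. The graph IS connected.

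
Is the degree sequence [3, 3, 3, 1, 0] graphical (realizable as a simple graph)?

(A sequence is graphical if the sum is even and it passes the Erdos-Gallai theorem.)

Sum of degrees = 10. Sum is even but fails Erdos-Gallai. The sequence is NOT graphical.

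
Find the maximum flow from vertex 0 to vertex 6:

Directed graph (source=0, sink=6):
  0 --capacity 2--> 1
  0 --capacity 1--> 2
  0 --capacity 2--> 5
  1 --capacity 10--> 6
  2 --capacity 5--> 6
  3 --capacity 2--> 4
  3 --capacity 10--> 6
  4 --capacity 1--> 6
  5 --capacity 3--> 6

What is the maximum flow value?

Computing max flow:
  Flow on (0->1): 2/2
  Flow on (0->2): 1/1
  Flow on (0->5): 2/2
  Flow on (1->6): 2/10
  Flow on (2->6): 1/5
  Flow on (5->6): 2/3
Maximum flow = 5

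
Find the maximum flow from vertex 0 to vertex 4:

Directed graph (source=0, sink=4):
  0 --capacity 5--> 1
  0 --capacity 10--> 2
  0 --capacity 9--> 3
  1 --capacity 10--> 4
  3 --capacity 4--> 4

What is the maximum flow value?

Computing max flow:
  Flow on (0->1): 5/5
  Flow on (0->3): 4/9
  Flow on (1->4): 5/10
  Flow on (3->4): 4/4
Maximum flow = 9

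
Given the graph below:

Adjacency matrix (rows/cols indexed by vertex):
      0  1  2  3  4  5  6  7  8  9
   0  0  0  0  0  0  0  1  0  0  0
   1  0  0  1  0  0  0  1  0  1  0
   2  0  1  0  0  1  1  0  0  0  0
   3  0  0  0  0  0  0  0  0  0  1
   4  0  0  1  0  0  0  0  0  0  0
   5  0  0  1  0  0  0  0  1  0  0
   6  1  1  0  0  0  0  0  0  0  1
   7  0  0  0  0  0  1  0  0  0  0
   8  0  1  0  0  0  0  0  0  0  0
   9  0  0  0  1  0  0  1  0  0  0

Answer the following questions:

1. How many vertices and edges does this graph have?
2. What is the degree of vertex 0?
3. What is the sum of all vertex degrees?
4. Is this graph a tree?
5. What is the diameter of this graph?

Count: 10 vertices, 9 edges.
Vertex 0 has neighbors [6], degree = 1.
Handshaking lemma: 2 * 9 = 18.
A graph is a tree iff it is connected and has exactly n-1 edges. This graph is connected (all 10 vertices in one component) and has 10-1 = 9 edges. It is a tree.
Diameter (longest shortest path) = 6.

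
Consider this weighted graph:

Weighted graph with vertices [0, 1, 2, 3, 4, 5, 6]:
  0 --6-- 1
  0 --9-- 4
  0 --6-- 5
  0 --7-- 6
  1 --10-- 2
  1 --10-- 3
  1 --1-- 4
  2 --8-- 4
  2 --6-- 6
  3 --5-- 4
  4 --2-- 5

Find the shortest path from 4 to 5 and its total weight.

Using Dijkstra's algorithm from vertex 4:
Shortest path: 4 -> 5
Total weight: 2 = 2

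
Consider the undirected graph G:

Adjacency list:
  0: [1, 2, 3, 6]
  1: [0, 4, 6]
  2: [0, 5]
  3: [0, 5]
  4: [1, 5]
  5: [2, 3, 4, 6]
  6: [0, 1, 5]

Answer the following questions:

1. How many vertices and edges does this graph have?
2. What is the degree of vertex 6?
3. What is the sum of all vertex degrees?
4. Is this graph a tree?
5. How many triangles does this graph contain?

Count: 7 vertices, 10 edges.
Vertex 6 has neighbors [0, 1, 5], degree = 3.
Handshaking lemma: 2 * 10 = 20.
A tree on 7 vertices has 6 edges. This graph has 10 edges (4 extra). Not a tree.
Number of triangles = 1.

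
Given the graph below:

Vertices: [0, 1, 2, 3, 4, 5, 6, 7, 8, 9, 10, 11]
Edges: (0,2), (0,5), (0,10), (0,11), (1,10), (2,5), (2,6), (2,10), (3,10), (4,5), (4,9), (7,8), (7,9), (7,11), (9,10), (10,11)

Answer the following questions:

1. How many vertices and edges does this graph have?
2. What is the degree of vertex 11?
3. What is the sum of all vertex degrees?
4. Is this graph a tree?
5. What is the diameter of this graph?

Count: 12 vertices, 16 edges.
Vertex 11 has neighbors [0, 7, 10], degree = 3.
Handshaking lemma: 2 * 16 = 32.
A tree on 12 vertices has 11 edges. This graph has 16 edges (5 extra). Not a tree.
Diameter (longest shortest path) = 5.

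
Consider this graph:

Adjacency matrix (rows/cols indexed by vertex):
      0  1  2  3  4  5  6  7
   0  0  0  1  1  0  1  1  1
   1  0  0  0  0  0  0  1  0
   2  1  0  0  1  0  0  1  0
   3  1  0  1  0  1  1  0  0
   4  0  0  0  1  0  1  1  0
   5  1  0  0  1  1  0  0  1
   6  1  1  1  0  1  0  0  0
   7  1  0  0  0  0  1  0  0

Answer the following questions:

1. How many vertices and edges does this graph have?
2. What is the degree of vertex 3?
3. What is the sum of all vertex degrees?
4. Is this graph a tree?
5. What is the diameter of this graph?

Count: 8 vertices, 13 edges.
Vertex 3 has neighbors [0, 2, 4, 5], degree = 4.
Handshaking lemma: 2 * 13 = 26.
A tree on 8 vertices has 7 edges. This graph has 13 edges (6 extra). Not a tree.
Diameter (longest shortest path) = 3.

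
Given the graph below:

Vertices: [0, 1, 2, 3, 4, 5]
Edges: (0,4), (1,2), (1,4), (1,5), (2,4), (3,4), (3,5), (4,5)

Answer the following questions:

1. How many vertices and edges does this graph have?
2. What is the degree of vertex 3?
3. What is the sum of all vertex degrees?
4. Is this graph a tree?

Count: 6 vertices, 8 edges.
Vertex 3 has neighbors [4, 5], degree = 2.
Handshaking lemma: 2 * 8 = 16.
A tree on 6 vertices has 5 edges. This graph has 8 edges (3 extra). Not a tree.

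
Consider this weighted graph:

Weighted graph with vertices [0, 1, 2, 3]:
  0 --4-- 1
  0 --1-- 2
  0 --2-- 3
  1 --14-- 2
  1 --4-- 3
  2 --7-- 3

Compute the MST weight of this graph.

Applying Kruskal's algorithm (sort edges by weight, add if no cycle):
  Add (0,2) w=1
  Add (0,3) w=2
  Add (0,1) w=4
  Skip (1,3) w=4 (creates cycle)
  Skip (2,3) w=7 (creates cycle)
  Skip (1,2) w=14 (creates cycle)
MST weight = 7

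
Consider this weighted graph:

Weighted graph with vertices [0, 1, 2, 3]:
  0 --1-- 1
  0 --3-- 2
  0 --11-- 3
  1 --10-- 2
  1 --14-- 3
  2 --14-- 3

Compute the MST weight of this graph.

Applying Kruskal's algorithm (sort edges by weight, add if no cycle):
  Add (0,1) w=1
  Add (0,2) w=3
  Skip (1,2) w=10 (creates cycle)
  Add (0,3) w=11
  Skip (1,3) w=14 (creates cycle)
  Skip (2,3) w=14 (creates cycle)
MST weight = 15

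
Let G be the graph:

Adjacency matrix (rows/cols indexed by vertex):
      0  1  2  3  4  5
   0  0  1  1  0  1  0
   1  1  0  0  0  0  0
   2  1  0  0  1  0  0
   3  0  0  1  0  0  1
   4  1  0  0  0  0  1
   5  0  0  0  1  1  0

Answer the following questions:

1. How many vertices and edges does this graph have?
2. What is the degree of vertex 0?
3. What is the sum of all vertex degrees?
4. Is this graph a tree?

Count: 6 vertices, 6 edges.
Vertex 0 has neighbors [1, 2, 4], degree = 3.
Handshaking lemma: 2 * 6 = 12.
A tree on 6 vertices has 5 edges. This graph has 6 edges (1 extra). Not a tree.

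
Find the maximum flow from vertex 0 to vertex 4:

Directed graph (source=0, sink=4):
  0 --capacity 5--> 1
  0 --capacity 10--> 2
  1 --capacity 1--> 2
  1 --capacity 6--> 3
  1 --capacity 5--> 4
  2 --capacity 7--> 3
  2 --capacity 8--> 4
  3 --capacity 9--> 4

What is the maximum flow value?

Computing max flow:
  Flow on (0->1): 5/5
  Flow on (0->2): 10/10
  Flow on (1->4): 5/5
  Flow on (2->3): 2/7
  Flow on (2->4): 8/8
  Flow on (3->4): 2/9
Maximum flow = 15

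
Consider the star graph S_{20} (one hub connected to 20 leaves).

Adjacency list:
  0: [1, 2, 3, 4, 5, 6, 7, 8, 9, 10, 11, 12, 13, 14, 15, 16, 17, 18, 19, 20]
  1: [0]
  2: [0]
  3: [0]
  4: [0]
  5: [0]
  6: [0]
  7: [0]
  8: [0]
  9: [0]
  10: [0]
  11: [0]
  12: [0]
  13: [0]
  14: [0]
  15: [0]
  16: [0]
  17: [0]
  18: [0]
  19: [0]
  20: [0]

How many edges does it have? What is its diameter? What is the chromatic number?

Star graph S_{20}: the hub connects to all 20 leaves.
Edges = 20.
Diameter = 2 (any leaf to hub is 1, leaf to leaf through hub is 2).
Star graphs are bipartite (hub vs leaves), so chromatic number = 2.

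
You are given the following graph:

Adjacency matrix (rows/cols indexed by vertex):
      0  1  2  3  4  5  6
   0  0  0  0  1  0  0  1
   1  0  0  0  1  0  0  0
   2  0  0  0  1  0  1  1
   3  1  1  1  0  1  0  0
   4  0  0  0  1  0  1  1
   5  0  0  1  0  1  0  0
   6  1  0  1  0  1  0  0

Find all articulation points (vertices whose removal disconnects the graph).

An articulation point is a vertex whose removal disconnects the graph.
Articulation points: [3]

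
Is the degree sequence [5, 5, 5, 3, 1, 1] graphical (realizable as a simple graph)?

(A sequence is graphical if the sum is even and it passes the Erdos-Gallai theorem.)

Sum of degrees = 20. Sum is even but fails Erdos-Gallai. The sequence is NOT graphical.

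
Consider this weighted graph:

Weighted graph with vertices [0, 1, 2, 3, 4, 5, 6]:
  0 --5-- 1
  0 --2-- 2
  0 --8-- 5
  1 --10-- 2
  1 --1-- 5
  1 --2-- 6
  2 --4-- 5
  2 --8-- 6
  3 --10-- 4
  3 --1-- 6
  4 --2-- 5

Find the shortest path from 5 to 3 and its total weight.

Using Dijkstra's algorithm from vertex 5:
Shortest path: 5 -> 1 -> 6 -> 3
Total weight: 1 + 2 + 1 = 4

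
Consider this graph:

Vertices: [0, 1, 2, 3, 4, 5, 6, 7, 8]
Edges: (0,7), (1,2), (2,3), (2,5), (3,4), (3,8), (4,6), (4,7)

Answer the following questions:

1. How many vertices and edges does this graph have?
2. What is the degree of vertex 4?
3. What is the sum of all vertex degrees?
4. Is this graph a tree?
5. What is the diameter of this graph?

Count: 9 vertices, 8 edges.
Vertex 4 has neighbors [3, 6, 7], degree = 3.
Handshaking lemma: 2 * 8 = 16.
A graph is a tree iff it is connected and has exactly n-1 edges. This graph is connected (all 9 vertices in one component) and has 9-1 = 8 edges. It is a tree.
Diameter (longest shortest path) = 5.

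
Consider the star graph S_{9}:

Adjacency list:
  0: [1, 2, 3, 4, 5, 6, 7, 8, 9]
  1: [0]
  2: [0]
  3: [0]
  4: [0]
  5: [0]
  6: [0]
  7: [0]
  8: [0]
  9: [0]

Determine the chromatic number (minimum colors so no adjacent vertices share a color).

S_{9} has one hub adjacent to 9 leaves; leaves are pairwise non-adjacent.
Color the hub 0 and every leaf 1.
Chromatic number = 2.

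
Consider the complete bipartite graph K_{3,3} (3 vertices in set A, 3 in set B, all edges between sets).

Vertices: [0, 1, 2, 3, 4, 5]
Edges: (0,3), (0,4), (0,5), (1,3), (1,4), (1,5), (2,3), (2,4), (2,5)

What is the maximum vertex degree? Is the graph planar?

Set-A vertices have degree 3; set-B vertices have degree 3. Maximum degree = max(3,3) = 3.
K_{3,3} contains K_{3,3} as a subgraph (since both sides have >= 3 vertices); by Kuratowski's theorem it is not planar.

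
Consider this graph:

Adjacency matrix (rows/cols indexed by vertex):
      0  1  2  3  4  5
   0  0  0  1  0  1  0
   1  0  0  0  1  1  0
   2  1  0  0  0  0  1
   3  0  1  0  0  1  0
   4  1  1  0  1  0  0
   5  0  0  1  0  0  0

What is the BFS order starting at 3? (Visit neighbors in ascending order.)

BFS from vertex 3 (neighbors processed in ascending order):
Visit order: 3, 1, 4, 0, 2, 5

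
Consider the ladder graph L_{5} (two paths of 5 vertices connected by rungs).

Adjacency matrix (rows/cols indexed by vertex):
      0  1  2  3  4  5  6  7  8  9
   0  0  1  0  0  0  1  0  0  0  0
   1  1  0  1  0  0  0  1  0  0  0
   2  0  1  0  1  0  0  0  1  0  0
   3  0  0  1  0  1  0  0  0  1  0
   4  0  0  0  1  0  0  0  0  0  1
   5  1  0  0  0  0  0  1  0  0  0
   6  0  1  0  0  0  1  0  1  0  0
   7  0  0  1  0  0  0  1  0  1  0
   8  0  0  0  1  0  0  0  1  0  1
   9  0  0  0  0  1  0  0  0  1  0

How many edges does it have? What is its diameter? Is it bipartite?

Ladder graph L_{5}: 5 rungs + 2 * (5-1) path edges = 5 + 8 = 13 edges.
Diameter = 5.
Ladder graphs are bipartite (alternating coloring along each path).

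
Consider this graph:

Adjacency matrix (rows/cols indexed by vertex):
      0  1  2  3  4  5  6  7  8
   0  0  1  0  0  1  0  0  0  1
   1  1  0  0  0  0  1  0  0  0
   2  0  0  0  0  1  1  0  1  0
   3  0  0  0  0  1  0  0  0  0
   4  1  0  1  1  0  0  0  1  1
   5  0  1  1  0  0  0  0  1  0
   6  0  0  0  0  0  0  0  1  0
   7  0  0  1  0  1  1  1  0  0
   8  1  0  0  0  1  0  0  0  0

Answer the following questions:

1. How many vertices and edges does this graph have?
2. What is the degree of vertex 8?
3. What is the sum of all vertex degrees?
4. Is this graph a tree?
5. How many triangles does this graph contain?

Count: 9 vertices, 12 edges.
Vertex 8 has neighbors [0, 4], degree = 2.
Handshaking lemma: 2 * 12 = 24.
A tree on 9 vertices has 8 edges. This graph has 12 edges (4 extra). Not a tree.
Number of triangles = 3.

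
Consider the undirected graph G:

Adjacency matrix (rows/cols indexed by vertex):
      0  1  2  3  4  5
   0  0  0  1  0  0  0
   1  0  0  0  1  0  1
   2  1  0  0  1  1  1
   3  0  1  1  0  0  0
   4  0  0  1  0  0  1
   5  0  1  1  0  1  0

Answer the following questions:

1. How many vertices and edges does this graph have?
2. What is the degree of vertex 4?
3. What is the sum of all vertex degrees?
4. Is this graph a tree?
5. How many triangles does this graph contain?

Count: 6 vertices, 7 edges.
Vertex 4 has neighbors [2, 5], degree = 2.
Handshaking lemma: 2 * 7 = 14.
A tree on 6 vertices has 5 edges. This graph has 7 edges (2 extra). Not a tree.
Number of triangles = 1.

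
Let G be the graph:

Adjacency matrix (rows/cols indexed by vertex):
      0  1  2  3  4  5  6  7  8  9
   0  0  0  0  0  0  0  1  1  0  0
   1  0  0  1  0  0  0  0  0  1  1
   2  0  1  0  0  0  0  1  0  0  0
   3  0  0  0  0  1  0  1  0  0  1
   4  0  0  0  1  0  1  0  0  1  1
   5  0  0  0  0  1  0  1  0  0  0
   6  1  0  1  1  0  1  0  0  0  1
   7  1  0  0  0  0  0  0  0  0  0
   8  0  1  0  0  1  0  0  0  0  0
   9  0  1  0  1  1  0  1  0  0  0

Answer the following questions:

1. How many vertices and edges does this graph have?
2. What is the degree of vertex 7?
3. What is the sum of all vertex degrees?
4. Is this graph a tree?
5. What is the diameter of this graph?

Count: 10 vertices, 14 edges.
Vertex 7 has neighbors [0], degree = 1.
Handshaking lemma: 2 * 14 = 28.
A tree on 10 vertices has 9 edges. This graph has 14 edges (5 extra). Not a tree.
Diameter (longest shortest path) = 5.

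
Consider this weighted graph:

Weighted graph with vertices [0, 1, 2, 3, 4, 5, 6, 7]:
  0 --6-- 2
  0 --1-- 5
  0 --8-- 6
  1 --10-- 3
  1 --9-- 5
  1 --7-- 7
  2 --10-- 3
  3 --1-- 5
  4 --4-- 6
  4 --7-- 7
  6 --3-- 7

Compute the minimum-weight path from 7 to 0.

Using Dijkstra's algorithm from vertex 7:
Shortest path: 7 -> 6 -> 0
Total weight: 3 + 8 = 11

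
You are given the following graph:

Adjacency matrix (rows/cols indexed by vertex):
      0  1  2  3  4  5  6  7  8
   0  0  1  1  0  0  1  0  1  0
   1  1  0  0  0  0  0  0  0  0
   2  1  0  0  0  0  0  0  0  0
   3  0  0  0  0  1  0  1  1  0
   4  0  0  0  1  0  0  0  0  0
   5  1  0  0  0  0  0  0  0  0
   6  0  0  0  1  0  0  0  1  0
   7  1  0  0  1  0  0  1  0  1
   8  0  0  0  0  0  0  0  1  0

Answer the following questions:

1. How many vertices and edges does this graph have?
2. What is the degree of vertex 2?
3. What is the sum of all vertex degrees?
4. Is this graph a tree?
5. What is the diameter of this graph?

Count: 9 vertices, 9 edges.
Vertex 2 has neighbors [0], degree = 1.
Handshaking lemma: 2 * 9 = 18.
A tree on 9 vertices has 8 edges. This graph has 9 edges (1 extra). Not a tree.
Diameter (longest shortest path) = 4.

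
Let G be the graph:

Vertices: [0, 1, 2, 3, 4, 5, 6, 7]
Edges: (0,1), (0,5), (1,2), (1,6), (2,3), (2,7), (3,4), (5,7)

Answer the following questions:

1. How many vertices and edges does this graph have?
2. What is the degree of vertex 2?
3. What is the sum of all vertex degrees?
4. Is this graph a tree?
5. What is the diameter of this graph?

Count: 8 vertices, 8 edges.
Vertex 2 has neighbors [1, 3, 7], degree = 3.
Handshaking lemma: 2 * 8 = 16.
A tree on 8 vertices has 7 edges. This graph has 8 edges (1 extra). Not a tree.
Diameter (longest shortest path) = 4.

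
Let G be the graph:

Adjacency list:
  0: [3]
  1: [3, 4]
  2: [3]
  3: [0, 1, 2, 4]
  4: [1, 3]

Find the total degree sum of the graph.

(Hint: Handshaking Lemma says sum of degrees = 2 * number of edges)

Count edges: 5 edges.
By Handshaking Lemma: sum of degrees = 2 * 5 = 10.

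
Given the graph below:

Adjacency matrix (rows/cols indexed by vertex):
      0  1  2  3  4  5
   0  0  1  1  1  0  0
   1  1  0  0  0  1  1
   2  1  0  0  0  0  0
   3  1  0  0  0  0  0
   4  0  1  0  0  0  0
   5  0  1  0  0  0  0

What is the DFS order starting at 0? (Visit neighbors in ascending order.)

DFS from vertex 0 (neighbors processed in ascending order):
Visit order: 0, 1, 4, 5, 2, 3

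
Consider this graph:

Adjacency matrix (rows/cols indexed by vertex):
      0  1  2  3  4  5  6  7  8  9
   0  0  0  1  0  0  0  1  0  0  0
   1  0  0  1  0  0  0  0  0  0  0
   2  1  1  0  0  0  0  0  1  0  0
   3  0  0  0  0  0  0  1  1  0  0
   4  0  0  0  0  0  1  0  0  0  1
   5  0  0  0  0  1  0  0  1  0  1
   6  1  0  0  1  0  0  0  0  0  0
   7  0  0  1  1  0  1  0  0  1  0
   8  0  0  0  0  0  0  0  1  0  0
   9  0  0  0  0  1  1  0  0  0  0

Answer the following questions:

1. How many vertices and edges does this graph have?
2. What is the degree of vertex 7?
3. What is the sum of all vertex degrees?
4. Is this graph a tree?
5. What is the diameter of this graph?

Count: 10 vertices, 11 edges.
Vertex 7 has neighbors [2, 3, 5, 8], degree = 4.
Handshaking lemma: 2 * 11 = 22.
A tree on 10 vertices has 9 edges. This graph has 11 edges (2 extra). Not a tree.
Diameter (longest shortest path) = 4.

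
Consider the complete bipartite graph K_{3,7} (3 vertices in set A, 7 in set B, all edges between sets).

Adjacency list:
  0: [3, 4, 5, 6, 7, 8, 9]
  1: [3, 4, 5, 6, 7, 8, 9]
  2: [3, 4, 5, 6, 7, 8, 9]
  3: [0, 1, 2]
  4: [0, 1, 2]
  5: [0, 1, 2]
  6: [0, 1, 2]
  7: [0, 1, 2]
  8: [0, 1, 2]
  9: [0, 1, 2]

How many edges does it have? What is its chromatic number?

K_{3,7} has 3 * 7 = 21 edges.
Bipartite graphs have chromatic number 2 (color each partition differently).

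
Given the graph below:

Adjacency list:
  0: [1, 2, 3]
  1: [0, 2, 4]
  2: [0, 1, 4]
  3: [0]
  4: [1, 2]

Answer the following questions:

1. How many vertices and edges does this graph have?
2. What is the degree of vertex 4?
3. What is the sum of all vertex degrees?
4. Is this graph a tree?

Count: 5 vertices, 6 edges.
Vertex 4 has neighbors [1, 2], degree = 2.
Handshaking lemma: 2 * 6 = 12.
A tree on 5 vertices has 4 edges. This graph has 6 edges (2 extra). Not a tree.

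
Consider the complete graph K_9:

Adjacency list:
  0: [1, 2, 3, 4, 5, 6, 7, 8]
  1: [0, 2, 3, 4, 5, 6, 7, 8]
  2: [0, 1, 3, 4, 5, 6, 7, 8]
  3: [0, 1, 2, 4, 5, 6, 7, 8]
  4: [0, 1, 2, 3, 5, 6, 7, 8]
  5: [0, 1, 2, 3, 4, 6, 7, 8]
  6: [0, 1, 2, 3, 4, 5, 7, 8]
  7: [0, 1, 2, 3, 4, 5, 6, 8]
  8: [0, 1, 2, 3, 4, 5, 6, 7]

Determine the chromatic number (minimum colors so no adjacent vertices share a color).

In K_9, every vertex is adjacent to every other vertex.
Each vertex needs a unique color.
Chromatic number = 9.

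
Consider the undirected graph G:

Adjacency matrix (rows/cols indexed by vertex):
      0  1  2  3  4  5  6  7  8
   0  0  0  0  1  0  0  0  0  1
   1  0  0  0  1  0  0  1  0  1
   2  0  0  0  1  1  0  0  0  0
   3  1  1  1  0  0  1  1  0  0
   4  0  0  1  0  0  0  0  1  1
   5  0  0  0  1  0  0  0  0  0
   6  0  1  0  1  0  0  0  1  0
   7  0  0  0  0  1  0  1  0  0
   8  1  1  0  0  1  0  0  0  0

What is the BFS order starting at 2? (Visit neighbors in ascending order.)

BFS from vertex 2 (neighbors processed in ascending order):
Visit order: 2, 3, 4, 0, 1, 5, 6, 7, 8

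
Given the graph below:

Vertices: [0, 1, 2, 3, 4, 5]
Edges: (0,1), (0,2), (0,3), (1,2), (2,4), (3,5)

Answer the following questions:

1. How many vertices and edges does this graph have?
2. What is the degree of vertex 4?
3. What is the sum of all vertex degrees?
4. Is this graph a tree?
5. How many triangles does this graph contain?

Count: 6 vertices, 6 edges.
Vertex 4 has neighbors [2], degree = 1.
Handshaking lemma: 2 * 6 = 12.
A tree on 6 vertices has 5 edges. This graph has 6 edges (1 extra). Not a tree.
Number of triangles = 1.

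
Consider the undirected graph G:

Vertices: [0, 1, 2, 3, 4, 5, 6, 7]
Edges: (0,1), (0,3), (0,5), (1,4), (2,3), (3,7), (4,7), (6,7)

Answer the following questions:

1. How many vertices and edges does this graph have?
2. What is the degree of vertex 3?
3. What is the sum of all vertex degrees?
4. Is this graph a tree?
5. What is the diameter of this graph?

Count: 8 vertices, 8 edges.
Vertex 3 has neighbors [0, 2, 7], degree = 3.
Handshaking lemma: 2 * 8 = 16.
A tree on 8 vertices has 7 edges. This graph has 8 edges (1 extra). Not a tree.
Diameter (longest shortest path) = 4.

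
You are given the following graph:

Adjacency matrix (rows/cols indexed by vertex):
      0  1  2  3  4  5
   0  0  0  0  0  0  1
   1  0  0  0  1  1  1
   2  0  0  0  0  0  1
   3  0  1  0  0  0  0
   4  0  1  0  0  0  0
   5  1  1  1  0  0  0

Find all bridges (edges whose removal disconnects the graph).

A bridge is an edge whose removal increases the number of connected components.
Bridges found: (0,5), (1,3), (1,4), (1,5), (2,5)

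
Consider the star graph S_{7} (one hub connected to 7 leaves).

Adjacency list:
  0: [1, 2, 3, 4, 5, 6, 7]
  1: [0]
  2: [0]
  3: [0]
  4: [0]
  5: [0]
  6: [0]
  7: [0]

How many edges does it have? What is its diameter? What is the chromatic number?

Star graph S_{7}: the hub connects to all 7 leaves.
Edges = 7.
Diameter = 2 (any leaf to hub is 1, leaf to leaf through hub is 2).
Star graphs are bipartite (hub vs leaves), so chromatic number = 2.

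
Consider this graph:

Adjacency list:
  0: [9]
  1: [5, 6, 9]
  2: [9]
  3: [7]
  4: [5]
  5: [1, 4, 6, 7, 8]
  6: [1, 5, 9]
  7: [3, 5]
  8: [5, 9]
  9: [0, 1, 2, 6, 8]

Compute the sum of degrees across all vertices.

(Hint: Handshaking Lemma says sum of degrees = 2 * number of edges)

Count edges: 12 edges.
By Handshaking Lemma: sum of degrees = 2 * 12 = 24.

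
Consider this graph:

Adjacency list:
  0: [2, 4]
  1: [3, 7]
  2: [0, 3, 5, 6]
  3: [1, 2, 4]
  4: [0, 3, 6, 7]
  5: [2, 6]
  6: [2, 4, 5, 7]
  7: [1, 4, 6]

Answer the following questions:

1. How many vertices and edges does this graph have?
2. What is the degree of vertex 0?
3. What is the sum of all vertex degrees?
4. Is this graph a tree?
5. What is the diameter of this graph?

Count: 8 vertices, 12 edges.
Vertex 0 has neighbors [2, 4], degree = 2.
Handshaking lemma: 2 * 12 = 24.
A tree on 8 vertices has 7 edges. This graph has 12 edges (5 extra). Not a tree.
Diameter (longest shortest path) = 3.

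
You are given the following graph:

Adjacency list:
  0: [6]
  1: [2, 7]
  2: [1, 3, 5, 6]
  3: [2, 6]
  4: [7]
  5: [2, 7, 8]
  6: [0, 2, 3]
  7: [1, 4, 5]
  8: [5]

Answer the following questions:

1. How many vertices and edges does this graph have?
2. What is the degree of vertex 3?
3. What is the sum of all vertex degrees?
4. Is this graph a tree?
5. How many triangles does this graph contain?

Count: 9 vertices, 10 edges.
Vertex 3 has neighbors [2, 6], degree = 2.
Handshaking lemma: 2 * 10 = 20.
A tree on 9 vertices has 8 edges. This graph has 10 edges (2 extra). Not a tree.
Number of triangles = 1.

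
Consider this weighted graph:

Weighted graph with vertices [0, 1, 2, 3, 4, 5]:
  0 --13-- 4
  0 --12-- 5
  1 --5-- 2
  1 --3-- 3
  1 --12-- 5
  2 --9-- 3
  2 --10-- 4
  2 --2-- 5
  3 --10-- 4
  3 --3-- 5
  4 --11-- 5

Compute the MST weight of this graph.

Applying Kruskal's algorithm (sort edges by weight, add if no cycle):
  Add (2,5) w=2
  Add (1,3) w=3
  Add (3,5) w=3
  Skip (1,2) w=5 (creates cycle)
  Skip (2,3) w=9 (creates cycle)
  Add (2,4) w=10
  Skip (3,4) w=10 (creates cycle)
  Skip (4,5) w=11 (creates cycle)
  Add (0,5) w=12
  Skip (1,5) w=12 (creates cycle)
  Skip (0,4) w=13 (creates cycle)
MST weight = 30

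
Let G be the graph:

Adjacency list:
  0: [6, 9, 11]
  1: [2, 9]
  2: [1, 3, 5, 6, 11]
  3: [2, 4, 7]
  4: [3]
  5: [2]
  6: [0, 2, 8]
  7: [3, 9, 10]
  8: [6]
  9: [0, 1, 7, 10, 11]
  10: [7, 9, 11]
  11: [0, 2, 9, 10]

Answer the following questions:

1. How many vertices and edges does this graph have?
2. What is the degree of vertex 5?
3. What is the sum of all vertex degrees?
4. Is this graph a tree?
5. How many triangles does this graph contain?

Count: 12 vertices, 17 edges.
Vertex 5 has neighbors [2], degree = 1.
Handshaking lemma: 2 * 17 = 34.
A tree on 12 vertices has 11 edges. This graph has 17 edges (6 extra). Not a tree.
Number of triangles = 3.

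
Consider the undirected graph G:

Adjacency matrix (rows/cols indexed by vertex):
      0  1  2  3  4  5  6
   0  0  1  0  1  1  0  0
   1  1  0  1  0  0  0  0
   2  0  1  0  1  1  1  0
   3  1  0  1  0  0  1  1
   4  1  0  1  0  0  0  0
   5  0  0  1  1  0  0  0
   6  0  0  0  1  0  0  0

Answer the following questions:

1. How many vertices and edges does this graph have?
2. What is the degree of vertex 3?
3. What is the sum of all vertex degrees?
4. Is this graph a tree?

Count: 7 vertices, 9 edges.
Vertex 3 has neighbors [0, 2, 5, 6], degree = 4.
Handshaking lemma: 2 * 9 = 18.
A tree on 7 vertices has 6 edges. This graph has 9 edges (3 extra). Not a tree.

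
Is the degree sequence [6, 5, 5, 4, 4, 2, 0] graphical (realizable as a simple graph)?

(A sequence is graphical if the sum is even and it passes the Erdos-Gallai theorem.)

Sum of degrees = 26. Sum is even but fails Erdos-Gallai. The sequence is NOT graphical.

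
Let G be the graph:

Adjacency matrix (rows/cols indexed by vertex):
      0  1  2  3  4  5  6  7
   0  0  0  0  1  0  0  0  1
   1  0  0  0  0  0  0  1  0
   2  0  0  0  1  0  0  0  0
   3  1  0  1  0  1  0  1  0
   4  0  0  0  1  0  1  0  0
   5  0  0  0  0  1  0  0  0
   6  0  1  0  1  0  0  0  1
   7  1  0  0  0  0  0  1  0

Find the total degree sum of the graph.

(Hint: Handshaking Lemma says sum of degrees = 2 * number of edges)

Count edges: 8 edges.
By Handshaking Lemma: sum of degrees = 2 * 8 = 16.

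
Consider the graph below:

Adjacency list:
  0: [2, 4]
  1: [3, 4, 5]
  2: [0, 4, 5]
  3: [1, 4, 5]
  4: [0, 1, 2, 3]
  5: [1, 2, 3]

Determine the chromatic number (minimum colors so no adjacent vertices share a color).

The graph has a maximum clique of size 3 (lower bound on chromatic number).
A valid 3-coloring: {0: 2, 1: 1, 2: 1, 3: 2, 4: 0, 5: 0}.
Chromatic number = 3.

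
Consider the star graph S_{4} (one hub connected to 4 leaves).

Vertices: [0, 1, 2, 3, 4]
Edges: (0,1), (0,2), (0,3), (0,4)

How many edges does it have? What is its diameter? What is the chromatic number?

Star graph S_{4}: the hub connects to all 4 leaves.
Edges = 4.
Diameter = 2 (any leaf to hub is 1, leaf to leaf through hub is 2).
Star graphs are bipartite (hub vs leaves), so chromatic number = 2.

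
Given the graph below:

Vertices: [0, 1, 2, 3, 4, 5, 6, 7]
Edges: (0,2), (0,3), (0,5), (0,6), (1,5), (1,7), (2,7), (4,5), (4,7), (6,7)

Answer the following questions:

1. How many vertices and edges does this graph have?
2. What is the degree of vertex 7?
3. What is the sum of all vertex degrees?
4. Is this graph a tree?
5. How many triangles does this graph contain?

Count: 8 vertices, 10 edges.
Vertex 7 has neighbors [1, 2, 4, 6], degree = 4.
Handshaking lemma: 2 * 10 = 20.
A tree on 8 vertices has 7 edges. This graph has 10 edges (3 extra). Not a tree.
Number of triangles = 0.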